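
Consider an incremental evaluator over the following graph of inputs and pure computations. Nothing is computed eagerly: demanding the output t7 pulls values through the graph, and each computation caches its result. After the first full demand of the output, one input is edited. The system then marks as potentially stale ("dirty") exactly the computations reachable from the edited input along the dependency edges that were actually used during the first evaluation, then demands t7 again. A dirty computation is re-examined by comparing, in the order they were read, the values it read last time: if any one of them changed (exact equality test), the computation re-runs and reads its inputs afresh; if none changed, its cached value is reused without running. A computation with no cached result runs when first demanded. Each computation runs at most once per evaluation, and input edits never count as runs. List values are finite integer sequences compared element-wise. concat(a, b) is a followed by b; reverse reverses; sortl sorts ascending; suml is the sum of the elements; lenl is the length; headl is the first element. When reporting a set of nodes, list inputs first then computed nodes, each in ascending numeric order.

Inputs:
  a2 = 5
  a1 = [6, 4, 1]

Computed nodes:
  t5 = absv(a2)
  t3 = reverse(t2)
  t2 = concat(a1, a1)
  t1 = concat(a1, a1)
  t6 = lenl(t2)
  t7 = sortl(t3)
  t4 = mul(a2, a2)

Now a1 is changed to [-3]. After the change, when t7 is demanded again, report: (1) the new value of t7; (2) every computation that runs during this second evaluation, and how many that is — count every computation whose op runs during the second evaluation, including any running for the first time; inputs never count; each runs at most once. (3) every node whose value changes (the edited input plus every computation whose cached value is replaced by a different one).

t7 now evaluates to [-3, -3].
Run set: t2, t3, t7 (3 run).
Changed values: a1, t2, t3, t7.

Initial pass — values computed on the first demand:
  t2 = concat([6, 4, 1], [6, 4, 1]) = [6, 4, 1, 6, 4, 1]
  t3 = reverse([6, 4, 1, 6, 4, 1]) = [1, 4, 6, 1, 4, 6]
  t7 = sortl([1, 4, 6, 1, 4, 6]) = [1, 1, 4, 4, 6, 6]

Second demand — change propagation:
  t2: re-runs because a1 [6, 4, 1]->[-3]; a1 [6, 4, 1]->[-3]; new result [-3, -3].
  t3: re-runs because t2 [6, 4, 1, 6, 4, 1]->[-3, -3]; new result [-3, -3].
  t7: re-runs because t3 [1, 4, 6, 1, 4, 6]->[-3, -3]; new result [-3, -3].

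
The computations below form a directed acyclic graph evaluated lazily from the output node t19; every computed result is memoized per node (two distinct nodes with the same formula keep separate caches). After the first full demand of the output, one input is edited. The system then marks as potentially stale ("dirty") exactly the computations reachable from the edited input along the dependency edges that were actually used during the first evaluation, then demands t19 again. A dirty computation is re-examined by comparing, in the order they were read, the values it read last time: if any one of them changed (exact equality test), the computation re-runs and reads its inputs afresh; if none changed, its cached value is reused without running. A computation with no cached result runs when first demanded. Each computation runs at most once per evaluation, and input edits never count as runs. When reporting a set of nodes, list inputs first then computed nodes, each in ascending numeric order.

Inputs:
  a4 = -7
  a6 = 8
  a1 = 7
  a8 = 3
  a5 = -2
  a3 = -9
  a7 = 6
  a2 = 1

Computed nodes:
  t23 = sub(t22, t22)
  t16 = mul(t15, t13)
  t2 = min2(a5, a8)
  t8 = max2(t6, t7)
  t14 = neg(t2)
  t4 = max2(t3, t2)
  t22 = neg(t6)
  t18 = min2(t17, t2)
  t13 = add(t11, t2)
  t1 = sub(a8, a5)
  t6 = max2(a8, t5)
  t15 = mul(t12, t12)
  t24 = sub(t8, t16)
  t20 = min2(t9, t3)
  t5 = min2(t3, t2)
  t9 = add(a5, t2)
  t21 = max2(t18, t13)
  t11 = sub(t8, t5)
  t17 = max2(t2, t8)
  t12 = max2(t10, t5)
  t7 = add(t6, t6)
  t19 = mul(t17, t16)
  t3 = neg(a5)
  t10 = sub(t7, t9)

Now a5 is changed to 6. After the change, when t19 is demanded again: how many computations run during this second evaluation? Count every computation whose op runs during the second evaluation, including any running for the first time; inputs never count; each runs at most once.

First demand of the output computes:
  t2 = min2(-2, 3) = -2
  t3 = neg(-2) = 2
  t5 = min2(2, -2) = -2
  t6 = max2(3, -2) = 3
  t7 = add(3, 3) = 6
  t8 = max2(3, 6) = 6
  t9 = add(-2, -2) = -4
  t10 = sub(6, -4) = 10
  t11 = sub(6, -2) = 8
  t12 = max2(10, -2) = 10
  t13 = add(8, -2) = 6
  t15 = mul(10, 10) = 100
  t16 = mul(100, 6) = 600
  t17 = max2(-2, 6) = 6
  t19 = mul(6, 600) = 3600

After the edit, cleaning proceeds:
  t2: a read changed (a5 -2->6) — executes, giving 3.
  t3: a read changed (a5 -2->6) — executes, giving -6.
  t5: a read changed (t3 2->-6; t2 -2->3) — executes, giving -6.
  t6: a read changed (t5 -2->-6) — executes, giving 3 — identical to its old value.
  t7: dirty, but its reads are unchanged (t6 unchanged, t6 unchanged); cached 6 stands.
  t8: dirty, but its reads are unchanged (t6 unchanged, t7 unchanged); cached 6 stands.
  t9: a read changed (a5 -2->6; t2 -2->3) — executes, giving 9.
  t10: a read changed (t9 -4->9) — executes, giving -3.
  t11: a read changed (t5 -2->-6) — executes, giving 12.
  t12: a read changed (t10 10->-3; t5 -2->-6) — executes, giving -3.
  t13: a read changed (t11 8->12; t2 -2->3) — executes, giving 15.
  t15: a read changed (t12 10->-3; t12 10->-3) — executes, giving 9.
  t16: a read changed (t15 100->9; t13 6->15) — executes, giving 135.
  t17: a read changed (t2 -2->3) — executes, giving 6 — identical to its old value.
  t19: a read changed (t16 600->135) — executes, giving 810.

Note where the cutoff bites: t7 is checked, finds nothing changed, and keeps its cache.

13 computations run: t2, t3, t5, t6, t9, t10, t11, t12, t13, t15, t16, t17, t19.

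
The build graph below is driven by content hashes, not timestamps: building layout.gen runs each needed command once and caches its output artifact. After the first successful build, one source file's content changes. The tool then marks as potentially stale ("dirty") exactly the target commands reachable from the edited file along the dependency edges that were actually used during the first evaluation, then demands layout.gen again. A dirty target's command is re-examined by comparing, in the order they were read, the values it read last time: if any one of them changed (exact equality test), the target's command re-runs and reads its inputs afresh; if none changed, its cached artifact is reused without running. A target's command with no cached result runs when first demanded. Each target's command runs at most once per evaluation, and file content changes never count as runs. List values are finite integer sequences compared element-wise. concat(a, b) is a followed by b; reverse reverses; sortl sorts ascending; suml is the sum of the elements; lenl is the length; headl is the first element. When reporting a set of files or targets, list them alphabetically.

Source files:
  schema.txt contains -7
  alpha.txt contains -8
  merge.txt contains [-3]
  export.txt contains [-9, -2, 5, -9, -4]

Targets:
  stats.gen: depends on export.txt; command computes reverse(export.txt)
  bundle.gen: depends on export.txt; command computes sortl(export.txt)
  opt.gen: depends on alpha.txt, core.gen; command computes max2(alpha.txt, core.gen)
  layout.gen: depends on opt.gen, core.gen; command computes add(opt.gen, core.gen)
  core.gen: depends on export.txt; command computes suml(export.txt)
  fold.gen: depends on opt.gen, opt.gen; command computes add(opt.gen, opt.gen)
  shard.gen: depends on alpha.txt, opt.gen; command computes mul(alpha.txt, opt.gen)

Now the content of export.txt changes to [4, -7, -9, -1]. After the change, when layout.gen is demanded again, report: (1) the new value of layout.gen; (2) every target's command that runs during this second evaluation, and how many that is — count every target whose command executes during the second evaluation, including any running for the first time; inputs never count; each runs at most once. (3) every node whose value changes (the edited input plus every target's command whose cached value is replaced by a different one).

Initial pass — values computed on the first demand:
  core.gen = suml([-9, -2, 5, -9, -4]) = -19
  opt.gen = max2(-8, -19) = -8
  layout.gen = add(-8, -19) = -27

Second demand — change propagation:
  core.gen: re-runs because export.txt [-9, -2, 5, -9, -4]->[4, -7, -9, -1]; new result -13.
  opt.gen: re-runs because core.gen -19->-13; new result -8 (unchanged).
  layout.gen: re-runs because core.gen -19->-13; new result -21.

layout.gen now evaluates to -21.
Run set: core.gen, layout.gen, opt.gen (3 run).
Changed values: core.gen, export.txt, layout.gen.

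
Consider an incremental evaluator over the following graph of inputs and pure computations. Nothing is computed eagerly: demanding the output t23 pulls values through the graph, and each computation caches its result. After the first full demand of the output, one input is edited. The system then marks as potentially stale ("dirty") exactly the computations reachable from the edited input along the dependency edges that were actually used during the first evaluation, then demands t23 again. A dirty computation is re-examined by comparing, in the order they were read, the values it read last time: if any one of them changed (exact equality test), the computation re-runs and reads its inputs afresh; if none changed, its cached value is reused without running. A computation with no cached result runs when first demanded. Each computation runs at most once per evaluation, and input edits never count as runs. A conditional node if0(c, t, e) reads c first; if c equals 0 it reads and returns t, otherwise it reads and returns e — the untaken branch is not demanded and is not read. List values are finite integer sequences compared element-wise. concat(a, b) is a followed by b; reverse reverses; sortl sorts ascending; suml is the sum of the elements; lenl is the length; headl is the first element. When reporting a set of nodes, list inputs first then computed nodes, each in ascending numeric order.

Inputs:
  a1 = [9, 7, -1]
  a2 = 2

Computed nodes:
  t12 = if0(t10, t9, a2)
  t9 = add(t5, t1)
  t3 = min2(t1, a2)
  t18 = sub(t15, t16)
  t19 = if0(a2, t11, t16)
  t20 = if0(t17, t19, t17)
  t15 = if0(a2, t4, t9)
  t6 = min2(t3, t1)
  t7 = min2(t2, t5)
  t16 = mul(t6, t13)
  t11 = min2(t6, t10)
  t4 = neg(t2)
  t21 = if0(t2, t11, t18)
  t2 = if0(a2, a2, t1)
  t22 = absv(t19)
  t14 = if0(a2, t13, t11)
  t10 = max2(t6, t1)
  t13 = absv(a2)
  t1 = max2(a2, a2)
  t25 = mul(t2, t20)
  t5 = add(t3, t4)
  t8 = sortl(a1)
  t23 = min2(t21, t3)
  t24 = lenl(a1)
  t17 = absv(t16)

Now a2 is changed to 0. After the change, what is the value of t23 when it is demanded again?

Initial pass — values computed on the first demand:
  t1 = max2(2, 2) = 2
  t2 = if0(a2=2 -> else branch t1) = 2
  t3 = min2(2, 2) = 2
  t4 = neg(2) = -2
  t5 = add(2, -2) = 0
  t6 = min2(2, 2) = 2
  t9 = add(0, 2) = 2
  t13 = absv(2) = 2
  t15 = if0(a2=2 -> else branch t9) = 2
  t16 = mul(2, 2) = 4
  t18 = sub(2, 4) = -2
  t21 = if0(t2=2 -> else branch t18) = -2
  t23 = min2(-2, 2) = -2

Second demand — change propagation:
  t1: re-runs because a2 2->0; a2 2->0; new result 0.
  t2: re-runs because a2 2->0; t1 2->0; new result 0.
  t3: re-runs because t1 2->0; a2 2->0; new result 0.
  t4: dirty yet unreached — the second evaluation never asks for it.
  t5: dirty yet unreached — the second evaluation never asks for it.
  t6: re-runs because t3 2->0; t1 2->0; new result 0.
  t9: dirty yet unreached — the second evaluation never asks for it.
  t10: newly demanded (no cache) — executes and yields 0.
  t11: newly demanded (no cache) — executes and yields 0.
  t13: dirty yet unreached — the second evaluation never asks for it.
  t15: dirty yet unreached — the second evaluation never asks for it.
  t16: dirty yet unreached — the second evaluation never asks for it.
  t18: dirty yet unreached — the second evaluation never asks for it.
  t21: re-runs because t2 2->0; new result 0.
  t23: re-runs because t21 -2->0; t3 2->0; new result 0.

The important point: the flipped condition redirects demand; t4, t5, t9, t13, t15, t16, t18 are left stale, never re-checked.

t23 now evaluates to 0.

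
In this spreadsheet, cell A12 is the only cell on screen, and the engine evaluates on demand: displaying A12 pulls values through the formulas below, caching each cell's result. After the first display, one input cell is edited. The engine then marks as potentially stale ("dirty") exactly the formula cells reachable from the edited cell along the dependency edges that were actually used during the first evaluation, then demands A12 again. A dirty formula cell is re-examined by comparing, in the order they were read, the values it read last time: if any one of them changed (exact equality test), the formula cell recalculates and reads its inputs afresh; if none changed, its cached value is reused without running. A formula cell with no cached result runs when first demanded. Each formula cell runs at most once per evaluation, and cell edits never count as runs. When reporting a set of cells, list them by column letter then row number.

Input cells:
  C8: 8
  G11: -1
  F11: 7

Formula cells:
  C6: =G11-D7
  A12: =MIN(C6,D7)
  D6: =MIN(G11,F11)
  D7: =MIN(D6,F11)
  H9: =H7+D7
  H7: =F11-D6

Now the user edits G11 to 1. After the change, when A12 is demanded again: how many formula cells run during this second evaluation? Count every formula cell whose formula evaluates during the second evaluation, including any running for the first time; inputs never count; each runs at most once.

Run set: A12, C6, D6, D7 (4 run).

Initial pass — values computed on the first demand:
  D6 = MIN(-1, 7) = -1
  D7 = MIN(-1, 7) = -1
  C6 = -1 - -1 = 0
  A12 = MIN(0, -1) = -1

Second demand — change propagation:
  D6: re-runs because G11 -1->1; new result 1.
  D7: re-runs because D6 -1->1; new result 1.
  C6: re-runs because G11 -1->1; D7 -1->1; new result 0 (unchanged).
  A12: re-runs because D7 -1->1; new result 0.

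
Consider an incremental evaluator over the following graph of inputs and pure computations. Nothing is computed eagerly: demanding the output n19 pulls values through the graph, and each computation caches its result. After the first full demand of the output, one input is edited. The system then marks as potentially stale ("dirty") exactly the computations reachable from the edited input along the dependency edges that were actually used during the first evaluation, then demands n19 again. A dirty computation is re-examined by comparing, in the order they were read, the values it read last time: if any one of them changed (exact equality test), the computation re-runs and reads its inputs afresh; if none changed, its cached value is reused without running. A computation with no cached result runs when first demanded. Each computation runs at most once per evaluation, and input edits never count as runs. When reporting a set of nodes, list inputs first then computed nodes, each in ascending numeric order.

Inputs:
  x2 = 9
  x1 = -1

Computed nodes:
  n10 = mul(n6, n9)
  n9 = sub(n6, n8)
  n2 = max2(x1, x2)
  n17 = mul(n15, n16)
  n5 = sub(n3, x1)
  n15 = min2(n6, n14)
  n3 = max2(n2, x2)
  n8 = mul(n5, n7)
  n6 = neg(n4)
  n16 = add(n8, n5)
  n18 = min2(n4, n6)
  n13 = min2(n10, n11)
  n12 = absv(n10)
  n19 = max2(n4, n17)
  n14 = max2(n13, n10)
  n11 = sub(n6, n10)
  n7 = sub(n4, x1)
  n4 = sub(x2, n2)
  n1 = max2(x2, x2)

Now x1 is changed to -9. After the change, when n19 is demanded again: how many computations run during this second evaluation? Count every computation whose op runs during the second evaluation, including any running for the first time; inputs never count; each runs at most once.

Run set: n2, n5, n7, n8, n9, n10, n16, n17 (8 run).
The important point: at n3 every value read last time is unchanged, so the dirty flag clears without a run.

Initial pass — values computed on the first demand:
  n2 = max2(-1, 9) = 9
  n3 = max2(9, 9) = 9
  n4 = sub(9, 9) = 0
  n5 = sub(9, -1) = 10
  n6 = neg(0) = 0
  n7 = sub(0, -1) = 1
  n8 = mul(10, 1) = 10
  n9 = sub(0, 10) = -10
  n10 = mul(0, -10) = 0
  n11 = sub(0, 0) = 0
  n13 = min2(0, 0) = 0
  n14 = max2(0, 0) = 0
  n15 = min2(0, 0) = 0
  n16 = add(10, 10) = 20
  n17 = mul(0, 20) = 0
  n19 = max2(0, 0) = 0

Second demand — change propagation:
  n2: re-runs because x1 -1->-9; new result 9 (unchanged).
  n3: re-examined; everything it read last time is the same (n2 unchanged, x2 unchanged) — cache 9 kept, no run.
  n4: re-examined; everything it read last time is the same (x2 unchanged, n2 unchanged) — cache 0 kept, no run.
  n5: re-runs because x1 -1->-9; new result 18.
  n6: re-examined; everything it read last time is the same (n4 unchanged) — cache 0 kept, no run.
  n7: re-runs because x1 -1->-9; new result 9.
  n8: re-runs because n5 10->18; n7 1->9; new result 162.
  n9: re-runs because n8 10->162; new result -162.
  n10: re-runs because n9 -10->-162; new result 0 (unchanged).
  n11: re-examined; everything it read last time is the same (n6 unchanged, n10 unchanged) — cache 0 kept, no run.
  n13: re-examined; everything it read last time is the same (n10 unchanged, n11 unchanged) — cache 0 kept, no run.
  n14: re-examined; everything it read last time is the same (n13 unchanged, n10 unchanged) — cache 0 kept, no run.
  n15: re-examined; everything it read last time is the same (n6 unchanged, n14 unchanged) — cache 0 kept, no run.
  n16: re-runs because n8 10->162; n5 10->18; new result 180.
  n17: re-runs because n16 20->180; new result 0 (unchanged).
  n19: re-examined; everything it read last time is the same (n4 unchanged, n17 unchanged) — cache 0 kept, no run.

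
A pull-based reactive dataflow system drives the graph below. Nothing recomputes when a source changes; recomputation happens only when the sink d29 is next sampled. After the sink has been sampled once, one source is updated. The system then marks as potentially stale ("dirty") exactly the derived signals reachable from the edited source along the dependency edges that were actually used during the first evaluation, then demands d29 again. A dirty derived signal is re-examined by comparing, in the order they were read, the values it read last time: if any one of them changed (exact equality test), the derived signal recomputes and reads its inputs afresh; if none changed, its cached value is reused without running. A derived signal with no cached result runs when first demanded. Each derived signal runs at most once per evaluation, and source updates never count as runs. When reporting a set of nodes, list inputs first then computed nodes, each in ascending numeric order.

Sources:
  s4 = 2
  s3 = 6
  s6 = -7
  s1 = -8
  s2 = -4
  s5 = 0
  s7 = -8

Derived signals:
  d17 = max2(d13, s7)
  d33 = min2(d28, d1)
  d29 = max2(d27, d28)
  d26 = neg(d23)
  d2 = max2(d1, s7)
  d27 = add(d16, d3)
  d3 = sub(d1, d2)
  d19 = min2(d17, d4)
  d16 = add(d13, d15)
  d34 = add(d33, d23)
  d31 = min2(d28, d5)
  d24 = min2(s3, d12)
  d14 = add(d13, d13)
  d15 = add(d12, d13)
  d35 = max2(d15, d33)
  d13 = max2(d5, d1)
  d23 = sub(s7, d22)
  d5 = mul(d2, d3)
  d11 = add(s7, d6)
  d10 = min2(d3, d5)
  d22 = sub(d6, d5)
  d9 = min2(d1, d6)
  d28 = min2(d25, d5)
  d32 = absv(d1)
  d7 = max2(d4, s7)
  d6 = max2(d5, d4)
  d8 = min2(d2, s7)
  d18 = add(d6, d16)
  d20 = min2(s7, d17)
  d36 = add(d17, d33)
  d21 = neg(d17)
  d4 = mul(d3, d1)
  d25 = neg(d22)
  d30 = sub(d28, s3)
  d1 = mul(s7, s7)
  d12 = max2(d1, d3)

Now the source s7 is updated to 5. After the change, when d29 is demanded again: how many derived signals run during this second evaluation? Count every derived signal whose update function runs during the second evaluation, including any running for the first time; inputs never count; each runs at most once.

Derived signals that run: d1, d2, d3, d4, d5, d12, d13, d15, d16, d27, d29 — 11 in total.
Key observation: the cutoff stops propagation at d6 — its inputs' values are unchanged, so it reuses its cache.

First evaluation (everything demanded from the output):
  d1 = mul(-8, -8) = 64
  d2 = max2(64, -8) = 64
  d3 = sub(64, 64) = 0
  d4 = mul(0, 64) = 0
  d5 = mul(64, 0) = 0
  d6 = max2(0, 0) = 0
  d12 = max2(64, 0) = 64
  d13 = max2(0, 64) = 64
  d15 = add(64, 64) = 128
  d16 = add(64, 128) = 192
  d22 = sub(0, 0) = 0
  d25 = neg(0) = 0
  d27 = add(192, 0) = 192
  d28 = min2(0, 0) = 0
  d29 = max2(192, 0) = 192

Propagation after the edit:
  d1: runs — s7 -8->5; s7 -8->5; result 25.
  d2: runs — d1 64->25; s7 -8->5; result 25.
  d3: runs — d1 64->25; d2 64->25; result 0 (same value as before).
  d4: runs — d1 64->25; result 0 (same value as before).
  d5: runs — d2 64->25; result 0 (same value as before).
  d6: checked — values it read are unchanged (d5 unchanged, d4 unchanged); reused cached 0 without running.
  d12: runs — d1 64->25; result 25.
  d13: runs — d1 64->25; result 25.
  d15: runs — d12 64->25; d13 64->25; result 50.
  d16: runs — d13 64->25; d15 128->50; result 75.
  d22: checked — values it read are unchanged (d6 unchanged, d5 unchanged); reused cached 0 without running.
  d25: checked — values it read are unchanged (d22 unchanged); reused cached 0 without running.
  d27: runs — d16 192->75; result 75.
  d28: checked — values it read are unchanged (d25 unchanged, d5 unchanged); reused cached 0 without running.
  d29: runs — d27 192->75; result 75.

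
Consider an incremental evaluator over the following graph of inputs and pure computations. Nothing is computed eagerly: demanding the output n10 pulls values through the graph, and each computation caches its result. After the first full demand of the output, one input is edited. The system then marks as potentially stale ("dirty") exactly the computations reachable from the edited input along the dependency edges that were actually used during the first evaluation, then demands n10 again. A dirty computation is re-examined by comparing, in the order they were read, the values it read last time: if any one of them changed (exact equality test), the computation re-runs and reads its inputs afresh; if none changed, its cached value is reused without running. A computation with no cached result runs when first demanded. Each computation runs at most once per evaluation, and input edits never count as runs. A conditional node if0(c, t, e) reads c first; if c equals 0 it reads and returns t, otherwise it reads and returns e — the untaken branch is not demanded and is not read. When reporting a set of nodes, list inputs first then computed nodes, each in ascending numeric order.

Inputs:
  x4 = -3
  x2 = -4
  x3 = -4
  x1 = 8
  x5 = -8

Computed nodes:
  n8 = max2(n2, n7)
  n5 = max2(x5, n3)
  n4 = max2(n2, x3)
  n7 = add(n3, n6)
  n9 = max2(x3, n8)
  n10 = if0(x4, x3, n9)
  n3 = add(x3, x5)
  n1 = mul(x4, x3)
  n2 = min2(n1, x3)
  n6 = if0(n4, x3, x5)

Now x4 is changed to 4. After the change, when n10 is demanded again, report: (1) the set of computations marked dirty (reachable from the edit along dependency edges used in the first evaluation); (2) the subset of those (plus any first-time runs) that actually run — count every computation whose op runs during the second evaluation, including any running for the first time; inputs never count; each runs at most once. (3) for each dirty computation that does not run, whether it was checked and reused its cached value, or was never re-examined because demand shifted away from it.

Dirty set: n1, n2, n4, n6, n7, n8, n9, n10.
Run set: n1, n2, n4, n8, n9, n10 (6 run).
Re-examined without running (cache reused): n6, n7.
The important point: at n6 every value read last time is unchanged, so the dirty flag clears without a run.

Initial pass — values computed on the first demand:
  n1 = mul(-3, -4) = 12
  n2 = min2(12, -4) = -4
  n3 = add(-4, -8) = -12
  n4 = max2(-4, -4) = -4
  n6 = if0(n4=-4 -> else branch x5) = -8
  n7 = add(-12, -8) = -20
  n8 = max2(-4, -20) = -4
  n9 = max2(-4, -4) = -4
  n10 = if0(x4=-3 -> else branch n9) = -4

Second demand — change propagation:
  n1: re-runs because x4 -3->4; new result -16.
  n2: re-runs because n1 12->-16; new result -16.
  n4: re-runs because n2 -4->-16; new result -4 (unchanged).
  n6: re-examined; everything it read last time is the same (n4 unchanged, x5 unchanged) — cache -8 kept, no run.
  n7: re-examined; everything it read last time is the same (n3 unchanged, n6 unchanged) — cache -20 kept, no run.
  n8: re-runs because n2 -4->-16; new result -16.
  n9: re-runs because n8 -4->-16; new result -4 (unchanged).
  n10: re-runs because x4 -3->4; new result -4 (unchanged).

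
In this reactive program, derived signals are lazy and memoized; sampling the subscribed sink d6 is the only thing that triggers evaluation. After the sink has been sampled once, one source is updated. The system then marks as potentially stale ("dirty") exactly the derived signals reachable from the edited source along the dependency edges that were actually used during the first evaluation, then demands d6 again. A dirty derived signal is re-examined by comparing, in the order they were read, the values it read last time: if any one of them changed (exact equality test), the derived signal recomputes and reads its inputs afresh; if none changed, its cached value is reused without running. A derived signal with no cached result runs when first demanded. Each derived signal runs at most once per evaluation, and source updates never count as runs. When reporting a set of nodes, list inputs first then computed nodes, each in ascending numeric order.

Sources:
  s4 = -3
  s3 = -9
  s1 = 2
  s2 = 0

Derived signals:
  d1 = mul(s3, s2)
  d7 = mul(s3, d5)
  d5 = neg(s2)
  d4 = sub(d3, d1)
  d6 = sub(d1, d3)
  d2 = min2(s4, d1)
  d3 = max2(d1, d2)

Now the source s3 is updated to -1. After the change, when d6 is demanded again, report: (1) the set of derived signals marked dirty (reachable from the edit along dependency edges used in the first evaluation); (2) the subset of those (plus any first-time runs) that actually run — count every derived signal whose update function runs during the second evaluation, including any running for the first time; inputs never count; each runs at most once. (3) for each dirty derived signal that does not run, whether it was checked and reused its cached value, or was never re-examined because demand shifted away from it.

The edit dirties: d1, d2, d3, d6.
1 derived signals run: d1.
Cache hits after checking: d2, d3, d6.
Note the absorption at d1: it re-runs yet its value is the same, leaving the output's value untouched.

First demand of the output computes:
  d1 = mul(-9, 0) = 0
  d2 = min2(-3, 0) = -3
  d3 = max2(0, -3) = 0
  d6 = sub(0, 0) = 0

After the edit, cleaning proceeds:
  d1: a read changed (s3 -9->-1) — executes, giving 0 — identical to its old value.
  d2: dirty, but its reads are unchanged (s4 unchanged, d1 unchanged); cached -3 stands.
  d3: dirty, but its reads are unchanged (d1 unchanged, d2 unchanged); cached 0 stands.
  d6: dirty, but its reads are unchanged (d1 unchanged, d3 unchanged); cached 0 stands.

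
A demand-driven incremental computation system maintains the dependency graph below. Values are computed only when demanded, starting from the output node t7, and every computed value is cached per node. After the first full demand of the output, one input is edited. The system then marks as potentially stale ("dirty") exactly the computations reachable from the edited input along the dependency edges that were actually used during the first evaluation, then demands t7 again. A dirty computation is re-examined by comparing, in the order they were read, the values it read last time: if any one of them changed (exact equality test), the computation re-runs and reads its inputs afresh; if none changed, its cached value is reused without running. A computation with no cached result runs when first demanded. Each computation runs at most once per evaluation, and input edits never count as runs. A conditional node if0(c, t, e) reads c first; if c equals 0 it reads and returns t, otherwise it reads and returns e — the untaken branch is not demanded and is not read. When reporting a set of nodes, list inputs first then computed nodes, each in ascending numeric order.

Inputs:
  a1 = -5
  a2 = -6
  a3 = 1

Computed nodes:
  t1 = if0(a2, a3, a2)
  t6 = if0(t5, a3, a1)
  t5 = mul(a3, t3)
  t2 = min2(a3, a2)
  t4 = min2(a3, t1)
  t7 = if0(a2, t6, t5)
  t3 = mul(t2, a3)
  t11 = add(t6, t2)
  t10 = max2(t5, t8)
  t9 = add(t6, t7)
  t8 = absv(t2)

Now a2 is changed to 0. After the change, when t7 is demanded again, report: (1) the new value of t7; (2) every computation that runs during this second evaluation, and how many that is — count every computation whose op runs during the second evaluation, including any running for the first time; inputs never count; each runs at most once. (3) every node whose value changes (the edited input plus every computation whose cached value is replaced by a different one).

First evaluation (everything demanded from the output):
  t2 = min2(1, -6) = -6
  t3 = mul(-6, 1) = -6
  t5 = mul(1, -6) = -6
  t7 = if0(a2=-6 -> else branch t5) = -6

Propagation after the edit:
  t2: runs — a2 -6->0; result 0.
  t3: runs — t2 -6->0; result 0.
  t5: runs — t3 -6->0; result 0.
  t6: demanded for the first time — runs, produces 1.
  t7: runs — a2 -6->0; t5 -6->0; result 1.

Key observation: a condition flipped, so demand reaches new nodes — t6 runs for the first time.

New value of t7: 1.
Computations that run: t2, t3, t5, t6, t7 — 5 in total.
Values that change: a2, t2, t3, t5, t7.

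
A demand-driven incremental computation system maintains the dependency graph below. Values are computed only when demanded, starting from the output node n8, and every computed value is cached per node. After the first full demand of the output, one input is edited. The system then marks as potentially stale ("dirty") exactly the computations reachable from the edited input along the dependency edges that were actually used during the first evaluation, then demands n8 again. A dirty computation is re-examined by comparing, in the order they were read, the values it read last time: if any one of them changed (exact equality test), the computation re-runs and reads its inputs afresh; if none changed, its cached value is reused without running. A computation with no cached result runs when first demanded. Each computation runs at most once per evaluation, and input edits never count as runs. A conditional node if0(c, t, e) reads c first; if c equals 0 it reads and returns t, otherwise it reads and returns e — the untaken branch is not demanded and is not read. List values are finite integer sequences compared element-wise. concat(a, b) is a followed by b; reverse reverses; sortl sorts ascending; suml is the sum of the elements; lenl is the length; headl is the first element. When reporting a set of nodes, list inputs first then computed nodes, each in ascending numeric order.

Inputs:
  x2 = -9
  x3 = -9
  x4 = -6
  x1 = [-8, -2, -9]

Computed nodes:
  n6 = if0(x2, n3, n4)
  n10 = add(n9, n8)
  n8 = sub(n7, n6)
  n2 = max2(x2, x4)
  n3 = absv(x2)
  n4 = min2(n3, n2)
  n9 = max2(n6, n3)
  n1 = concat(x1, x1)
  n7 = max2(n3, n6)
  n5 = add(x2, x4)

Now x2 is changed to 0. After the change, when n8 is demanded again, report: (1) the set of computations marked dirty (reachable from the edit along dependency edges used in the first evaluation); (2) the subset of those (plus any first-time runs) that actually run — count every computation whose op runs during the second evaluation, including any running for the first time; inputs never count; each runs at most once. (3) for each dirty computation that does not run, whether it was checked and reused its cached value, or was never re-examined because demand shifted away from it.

First evaluation (everything demanded from the output):
  n2 = max2(-9, -6) = -6
  n3 = absv(-9) = 9
  n4 = min2(9, -6) = -6
  n6 = if0(x2=-9 -> else branch n4) = -6
  n7 = max2(9, -6) = 9
  n8 = sub(9, -6) = 15

Propagation after the edit:
  n2: marked dirty but never re-examined — demand shifted away from it.
  n3: runs — x2 -9->0; result 0.
  n4: marked dirty but never re-examined — demand shifted away from it.
  n6: runs — x2 -9->0; result 0.
  n7: runs — n3 9->0; n6 -6->0; result 0.
  n8: runs — n7 9->0; n6 -6->0; result 0.

Key observation: a condition flipped, so demand moved to the other branch — n2, n4 are never re-examined.

Marked dirty: n2, n3, n4, n6, n7, n8.
Computations that run: n3, n6, n7, n8 — 4 in total.
Never re-examined (demand shifted away): n2, n4.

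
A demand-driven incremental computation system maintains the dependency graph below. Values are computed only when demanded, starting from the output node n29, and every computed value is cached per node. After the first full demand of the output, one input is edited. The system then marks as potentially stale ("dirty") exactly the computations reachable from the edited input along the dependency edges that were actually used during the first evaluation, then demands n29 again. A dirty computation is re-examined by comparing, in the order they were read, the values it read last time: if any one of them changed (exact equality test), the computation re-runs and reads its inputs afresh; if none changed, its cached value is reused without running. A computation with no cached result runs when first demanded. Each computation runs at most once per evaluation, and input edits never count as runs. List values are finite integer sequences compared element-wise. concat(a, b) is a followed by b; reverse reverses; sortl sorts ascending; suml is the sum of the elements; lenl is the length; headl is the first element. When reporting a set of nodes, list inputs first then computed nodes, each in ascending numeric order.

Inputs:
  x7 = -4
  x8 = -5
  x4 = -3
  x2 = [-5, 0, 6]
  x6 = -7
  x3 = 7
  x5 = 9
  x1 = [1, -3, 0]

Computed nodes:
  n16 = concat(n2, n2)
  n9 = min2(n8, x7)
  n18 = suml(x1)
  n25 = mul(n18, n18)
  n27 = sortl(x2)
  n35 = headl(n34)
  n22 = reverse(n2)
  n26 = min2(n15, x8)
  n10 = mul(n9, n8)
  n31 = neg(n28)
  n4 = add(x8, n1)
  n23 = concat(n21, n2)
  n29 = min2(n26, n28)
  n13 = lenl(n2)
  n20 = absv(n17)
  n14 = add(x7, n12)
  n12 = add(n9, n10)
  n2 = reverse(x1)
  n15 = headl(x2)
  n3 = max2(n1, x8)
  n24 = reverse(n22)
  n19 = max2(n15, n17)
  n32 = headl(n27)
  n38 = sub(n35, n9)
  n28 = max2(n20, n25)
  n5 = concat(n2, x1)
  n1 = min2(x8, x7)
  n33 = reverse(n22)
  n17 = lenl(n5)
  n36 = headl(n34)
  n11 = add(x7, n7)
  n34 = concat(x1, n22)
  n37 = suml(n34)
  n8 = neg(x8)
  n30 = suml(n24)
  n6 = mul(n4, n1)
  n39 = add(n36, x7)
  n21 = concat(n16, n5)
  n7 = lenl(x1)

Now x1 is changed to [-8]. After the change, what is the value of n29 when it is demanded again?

First evaluation (everything demanded from the output):
  n2 = reverse([1, -3, 0]) = [0, -3, 1]
  n5 = concat([0, -3, 1], [1, -3, 0]) = [0, -3, 1, 1, -3, 0]
  n15 = headl([-5, 0, 6]) = -5
  n17 = lenl([0, -3, 1, 1, -3, 0]) = 6
  n18 = suml([1, -3, 0]) = -2
  n20 = absv(6) = 6
  n25 = mul(-2, -2) = 4
  n26 = min2(-5, -5) = -5
  n28 = max2(6, 4) = 6
  n29 = min2(-5, 6) = -5

Propagation after the edit:
  n2: runs — x1 [1, -3, 0]->[-8]; result [-8].
  n5: runs — n2 [0, -3, 1]->[-8]; x1 [1, -3, 0]->[-8]; result [-8, -8].
  n17: runs — n5 [0, -3, 1, 1, -3, 0]->[-8, -8]; result 2.
  n18: runs — x1 [1, -3, 0]->[-8]; result -8.
  n20: runs — n17 6->2; result 2.
  n25: runs — n18 -2->-8; n18 -2->-8; result 64.
  n28: runs — n20 6->2; n25 4->64; result 64.
  n29: runs — n28 6->64; result -5 (same value as before).

New value of n29: -5.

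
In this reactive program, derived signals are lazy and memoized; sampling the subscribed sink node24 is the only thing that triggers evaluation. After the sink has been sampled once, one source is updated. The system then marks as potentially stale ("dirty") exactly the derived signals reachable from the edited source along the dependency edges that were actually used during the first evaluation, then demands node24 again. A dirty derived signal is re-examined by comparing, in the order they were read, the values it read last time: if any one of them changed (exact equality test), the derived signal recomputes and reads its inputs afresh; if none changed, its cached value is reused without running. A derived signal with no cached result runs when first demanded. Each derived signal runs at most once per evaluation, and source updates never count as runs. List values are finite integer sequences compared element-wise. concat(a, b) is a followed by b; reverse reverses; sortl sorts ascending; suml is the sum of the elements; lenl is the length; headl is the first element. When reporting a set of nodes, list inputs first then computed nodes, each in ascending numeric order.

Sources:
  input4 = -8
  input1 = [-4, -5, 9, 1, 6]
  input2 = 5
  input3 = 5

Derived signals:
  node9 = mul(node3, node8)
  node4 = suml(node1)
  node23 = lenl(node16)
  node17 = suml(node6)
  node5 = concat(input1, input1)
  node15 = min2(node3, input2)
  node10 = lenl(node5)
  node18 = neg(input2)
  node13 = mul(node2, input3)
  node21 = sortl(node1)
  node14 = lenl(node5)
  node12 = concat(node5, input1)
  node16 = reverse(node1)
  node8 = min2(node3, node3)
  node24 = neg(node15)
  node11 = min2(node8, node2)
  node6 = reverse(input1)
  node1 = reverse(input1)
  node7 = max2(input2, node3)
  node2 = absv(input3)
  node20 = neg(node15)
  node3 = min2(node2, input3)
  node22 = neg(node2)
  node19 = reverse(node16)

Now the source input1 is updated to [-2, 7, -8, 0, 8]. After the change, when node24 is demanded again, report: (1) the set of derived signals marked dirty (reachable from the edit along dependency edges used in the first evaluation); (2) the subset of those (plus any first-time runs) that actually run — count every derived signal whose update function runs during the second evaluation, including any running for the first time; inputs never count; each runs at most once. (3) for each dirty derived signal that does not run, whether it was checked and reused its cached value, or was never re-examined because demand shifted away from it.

First demand of the output computes:
  node2 = absv(5) = 5
  node3 = min2(5, 5) = 5
  node15 = min2(5, 5) = 5
  node24 = neg(5) = -5

After the edit, cleaning proceeds:
  input1 only reaches undemanded nodes; the second demand re-runs nothing.

Note the shortcut — input1 feeds only undemanded nodes, so no recomputation happens.

The edit dirties: none.
0 derived signals run: none.
No dirty derived signal escaped a run.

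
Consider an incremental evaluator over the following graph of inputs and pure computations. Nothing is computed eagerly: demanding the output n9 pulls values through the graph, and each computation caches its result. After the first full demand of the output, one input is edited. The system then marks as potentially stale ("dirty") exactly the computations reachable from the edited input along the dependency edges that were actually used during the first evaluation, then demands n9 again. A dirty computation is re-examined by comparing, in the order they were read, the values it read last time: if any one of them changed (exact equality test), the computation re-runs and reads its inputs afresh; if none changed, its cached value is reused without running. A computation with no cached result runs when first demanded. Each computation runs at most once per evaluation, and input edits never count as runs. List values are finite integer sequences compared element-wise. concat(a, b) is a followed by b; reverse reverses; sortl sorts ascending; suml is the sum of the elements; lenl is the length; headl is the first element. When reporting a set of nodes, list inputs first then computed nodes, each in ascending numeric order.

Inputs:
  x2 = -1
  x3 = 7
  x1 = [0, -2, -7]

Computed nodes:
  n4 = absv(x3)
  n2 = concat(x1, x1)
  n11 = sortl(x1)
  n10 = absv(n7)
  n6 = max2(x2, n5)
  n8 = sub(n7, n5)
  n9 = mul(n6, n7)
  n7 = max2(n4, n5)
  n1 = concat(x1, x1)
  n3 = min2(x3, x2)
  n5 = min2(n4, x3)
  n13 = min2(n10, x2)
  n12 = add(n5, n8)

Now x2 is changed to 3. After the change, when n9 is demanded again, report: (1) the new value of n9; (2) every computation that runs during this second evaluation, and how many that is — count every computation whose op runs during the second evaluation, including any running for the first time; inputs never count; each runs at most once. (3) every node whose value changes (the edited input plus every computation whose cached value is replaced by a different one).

n9 now evaluates to 49.
Run set: n6 (1 run).
Changed values: x2.
The important point: n6 recomputes to an identical value, and the output ends up unchanged.

Initial pass — values computed on the first demand:
  n4 = absv(7) = 7
  n5 = min2(7, 7) = 7
  n6 = max2(-1, 7) = 7
  n7 = max2(7, 7) = 7
  n9 = mul(7, 7) = 49

Second demand — change propagation:
  n6: re-runs because x2 -1->3; new result 7 (unchanged).
  n9: re-examined; everything it read last time is the same (n6 unchanged, n7 unchanged) — cache 49 kept, no run.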